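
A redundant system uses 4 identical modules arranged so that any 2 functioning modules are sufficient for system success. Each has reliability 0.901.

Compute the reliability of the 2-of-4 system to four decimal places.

R = Σ_{i=2}^{4} C(4,i) p^i (1−p)^{4−i} with p = 0.901
C(4,2)·0.901^2·0.099^2 = 0.047739
C(4,3)·0.901^3·0.099^1 = 0.289647
C(4,4)·0.901^4·0.099^0 = 0.659021
Sum = 0.9964

0.9964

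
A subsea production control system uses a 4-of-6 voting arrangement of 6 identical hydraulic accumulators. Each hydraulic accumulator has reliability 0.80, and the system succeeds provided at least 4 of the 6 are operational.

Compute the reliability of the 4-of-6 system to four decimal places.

0.9011

R = Σ_{i=4}^{6} C(6,i) p^i (1−p)^{6−i} with p = 0.80
C(6,4)·0.80^4·0.20^2 = 0.245760
C(6,5)·0.80^5·0.20^1 = 0.393216
C(6,6)·0.80^6·0.20^0 = 0.262144
Sum = 0.9011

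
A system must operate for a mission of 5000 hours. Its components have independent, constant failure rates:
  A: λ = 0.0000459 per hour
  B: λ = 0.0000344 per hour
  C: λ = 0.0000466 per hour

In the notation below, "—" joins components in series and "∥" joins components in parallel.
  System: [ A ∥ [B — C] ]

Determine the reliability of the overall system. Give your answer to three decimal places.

0.932

R(A) = exp(−0.0000459 × 5000) = 0.79493
R(B) = exp(−0.0000344 × 5000) = 0.84198
R(C) = exp(−0.0000466 × 5000) = 0.79215
Series (B and C): 0.84198 × 0.79215 = 0.66697
Parallel (A and [0.66697]): 1 − (1 − 0.79493)(1 − 0.66697) = 0.932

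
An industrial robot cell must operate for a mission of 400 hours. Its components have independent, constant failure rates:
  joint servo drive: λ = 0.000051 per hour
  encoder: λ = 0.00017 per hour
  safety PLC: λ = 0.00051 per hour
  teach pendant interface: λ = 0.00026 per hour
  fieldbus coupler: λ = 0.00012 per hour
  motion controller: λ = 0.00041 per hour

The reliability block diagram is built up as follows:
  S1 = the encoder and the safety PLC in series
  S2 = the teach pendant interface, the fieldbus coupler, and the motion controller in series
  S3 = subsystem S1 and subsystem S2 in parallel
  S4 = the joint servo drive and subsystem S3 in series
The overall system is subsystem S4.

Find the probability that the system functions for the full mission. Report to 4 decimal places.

0.9166

R(joint servo drive) = exp(−0.000051 × 400) = 0.979807
R(encoder) = exp(−0.00017 × 400) = 0.934260
R(safety PLC) = exp(−0.00051 × 400) = 0.815462
R(teach pendant interface) = exp(−0.00026 × 400) = 0.901225
R(fieldbus coupler) = exp(−0.00012 × 400) = 0.953134
R(motion controller) = exp(−0.00041 × 400) = 0.848742
Series (encoder and safety PLC): 0.934260 × 0.815462 = 0.761854
Series (teach pendant interface, fieldbus coupler, and motion controller): 0.901225 × 0.953134 × 0.848742 = 0.729059
Parallel ([0.761854] and [0.729059]): 1 − (1 − 0.761854)(1 − 0.729059) = 0.935476
Series (joint servo drive and [0.935476]): 0.979807 × 0.935476 = 0.9166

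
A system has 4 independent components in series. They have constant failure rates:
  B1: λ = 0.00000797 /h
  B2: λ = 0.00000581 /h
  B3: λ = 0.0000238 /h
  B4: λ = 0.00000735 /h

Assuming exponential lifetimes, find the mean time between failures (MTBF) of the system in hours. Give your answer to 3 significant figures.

22300

Series of exponential components: λ_sys = Σ λ_i
λ_sys = 0.00000797 + 0.00000581 + 0.0000238 + 0.00000735 = 4.4930e-05 /h
MTBF = 1 / λ_sys = 22300 h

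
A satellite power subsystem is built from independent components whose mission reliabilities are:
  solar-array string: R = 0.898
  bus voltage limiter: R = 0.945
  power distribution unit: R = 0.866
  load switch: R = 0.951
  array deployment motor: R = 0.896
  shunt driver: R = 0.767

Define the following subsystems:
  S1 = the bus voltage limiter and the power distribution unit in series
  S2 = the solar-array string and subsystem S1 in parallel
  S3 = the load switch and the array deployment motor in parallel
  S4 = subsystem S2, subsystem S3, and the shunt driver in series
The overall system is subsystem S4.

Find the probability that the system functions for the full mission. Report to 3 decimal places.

0.749

Series (bus voltage limiter and power distribution unit): 0.94500 × 0.86600 = 0.81837
Parallel (solar-array string and [0.81837]): 1 − (1 − 0.89800)(1 − 0.81837) = 0.98147
Parallel (load switch and array deployment motor): 1 − (1 − 0.95100)(1 − 0.89600) = 0.99490
Series ([0.98147], [0.99490], and shunt driver): 0.98147 × 0.99490 × 0.76700 = 0.749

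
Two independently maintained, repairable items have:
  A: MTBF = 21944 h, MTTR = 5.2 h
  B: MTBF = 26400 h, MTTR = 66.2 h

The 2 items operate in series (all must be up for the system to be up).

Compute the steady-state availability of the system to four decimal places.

0.9973

A(A) = MTBF/(MTBF+MTTR) = 21944/(21944+5.2) = 0.999763
A(B) = MTBF/(MTBF+MTTR) = 26400/(26400+66.2) = 0.997499
Series availability: 0.999763 × 0.997499 = 0.9973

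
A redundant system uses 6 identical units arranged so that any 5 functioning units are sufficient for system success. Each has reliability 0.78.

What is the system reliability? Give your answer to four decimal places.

R = Σ_{i=5}^{6} C(6,i) p^i (1−p)^{6−i} with p = 0.78
C(6,5)·0.78^5·0.22^1 = 0.381107
C(6,6)·0.78^6·0.22^0 = 0.225200
Sum = 0.6063

0.6063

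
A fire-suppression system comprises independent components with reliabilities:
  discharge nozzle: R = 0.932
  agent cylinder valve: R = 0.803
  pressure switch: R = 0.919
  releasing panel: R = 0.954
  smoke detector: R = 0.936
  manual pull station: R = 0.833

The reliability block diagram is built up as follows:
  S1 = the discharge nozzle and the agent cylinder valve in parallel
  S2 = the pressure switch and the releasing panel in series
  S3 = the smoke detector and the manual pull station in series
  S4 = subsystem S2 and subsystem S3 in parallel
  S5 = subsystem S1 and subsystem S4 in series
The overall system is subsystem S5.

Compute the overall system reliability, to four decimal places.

Parallel (discharge nozzle and agent cylinder valve): 1 − (1 − 0.932000)(1 − 0.803000) = 0.986604
Series (pressure switch and releasing panel): 0.919000 × 0.954000 = 0.876726
Series (smoke detector and manual pull station): 0.936000 × 0.833000 = 0.779688
Parallel ([0.876726] and [0.779688]): 1 − (1 − 0.876726)(1 − 0.779688) = 0.972841
Series ([0.986604] and [0.972841]): 0.986604 × 0.972841 = 0.9598

0.9598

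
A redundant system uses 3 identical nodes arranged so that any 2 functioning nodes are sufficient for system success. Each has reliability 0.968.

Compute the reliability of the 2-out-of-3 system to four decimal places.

R = Σ_{i=2}^{3} C(3,i) p^i (1−p)^{3−i} with p = 0.968
C(3,2)·0.968^2·0.032^1 = 0.089954
C(3,3)·0.968^3·0.032^0 = 0.907039
Sum = 0.9970

0.9970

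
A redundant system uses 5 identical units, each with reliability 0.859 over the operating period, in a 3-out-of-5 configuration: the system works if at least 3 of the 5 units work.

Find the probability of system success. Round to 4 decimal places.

R = Σ_{i=3}^{5} C(5,i) p^i (1−p)^{5−i} with p = 0.859
C(5,3)·0.859^3·0.141^2 = 0.126014
C(5,4)·0.859^4·0.141^1 = 0.383850
C(5,5)·0.859^5·0.141^0 = 0.467698
Sum = 0.9776

0.9776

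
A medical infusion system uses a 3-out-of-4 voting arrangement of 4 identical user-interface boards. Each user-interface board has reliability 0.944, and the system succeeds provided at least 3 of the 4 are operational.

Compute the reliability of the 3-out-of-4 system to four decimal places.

R = Σ_{i=3}^{4} C(4,i) p^i (1−p)^{4−i} with p = 0.944
C(4,3)·0.944^3·0.056^1 = 0.188436
C(4,4)·0.944^4·0.056^0 = 0.794123
Sum = 0.9826

0.9826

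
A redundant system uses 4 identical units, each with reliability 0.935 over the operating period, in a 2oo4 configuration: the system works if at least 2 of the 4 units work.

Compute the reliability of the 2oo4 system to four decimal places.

R = Σ_{i=2}^{4} C(4,i) p^i (1−p)^{4−i} with p = 0.935
C(4,2)·0.935^2·0.065^2 = 0.022162
C(4,3)·0.935^3·0.065^1 = 0.212524
C(4,4)·0.935^4·0.065^0 = 0.764269
Sum = 0.9990

0.9990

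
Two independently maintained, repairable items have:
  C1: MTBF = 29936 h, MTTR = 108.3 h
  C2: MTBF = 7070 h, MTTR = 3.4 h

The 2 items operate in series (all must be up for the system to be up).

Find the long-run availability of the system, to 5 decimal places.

0.99592

A(C1) = MTBF/(MTBF+MTTR) = 29936/(29936+108.3) = 0.996395
A(C2) = MTBF/(MTBF+MTTR) = 7070/(7070+3.4) = 0.999519
Series availability: 0.996395 × 0.999519 = 0.99592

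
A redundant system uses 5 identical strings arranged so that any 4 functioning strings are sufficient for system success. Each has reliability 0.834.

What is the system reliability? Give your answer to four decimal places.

0.8050

R = Σ_{i=4}^{5} C(5,i) p^i (1−p)^{5−i} with p = 0.834
C(5,4)·0.834^4·0.166^1 = 0.401552
C(5,5)·0.834^5·0.166^0 = 0.403488
Sum = 0.8050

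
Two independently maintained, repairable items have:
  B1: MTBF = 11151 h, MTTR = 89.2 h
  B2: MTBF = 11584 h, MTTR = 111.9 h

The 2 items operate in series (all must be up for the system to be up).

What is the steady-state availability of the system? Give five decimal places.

0.98257

A(B1) = MTBF/(MTBF+MTTR) = 11151/(11151+89.2) = 0.992064
A(B2) = MTBF/(MTBF+MTTR) = 11584/(11584+111.9) = 0.990433
Series availability: 0.992064 × 0.990433 = 0.98257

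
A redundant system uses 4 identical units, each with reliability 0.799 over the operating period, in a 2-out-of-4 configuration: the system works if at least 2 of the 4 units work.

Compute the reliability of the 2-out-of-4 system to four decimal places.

0.9724

R = Σ_{i=2}^{4} C(4,i) p^i (1−p)^{4−i} with p = 0.799
C(4,2)·0.799^2·0.201^2 = 0.154752
C(4,3)·0.799^3·0.201^1 = 0.410106
C(4,4)·0.799^4·0.201^0 = 0.407556
Sum = 0.9724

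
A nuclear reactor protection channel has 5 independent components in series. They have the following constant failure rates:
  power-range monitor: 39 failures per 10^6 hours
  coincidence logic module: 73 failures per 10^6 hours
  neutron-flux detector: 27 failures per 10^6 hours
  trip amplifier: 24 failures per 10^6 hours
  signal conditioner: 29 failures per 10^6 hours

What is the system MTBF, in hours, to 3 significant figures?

Series of exponential components: λ_sys = Σ λ_i
λ_sys = 0.000039 + 0.000073 + 0.000027 + 0.000024 + 0.000029 = 1.9200e-04 /h
MTBF = 1 / λ_sys = 5210 h

5210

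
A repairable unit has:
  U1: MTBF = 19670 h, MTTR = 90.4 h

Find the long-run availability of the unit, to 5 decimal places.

0.99543

A(U1) = MTBF/(MTBF+MTTR) = 19670/(19670+90.4) = 0.99543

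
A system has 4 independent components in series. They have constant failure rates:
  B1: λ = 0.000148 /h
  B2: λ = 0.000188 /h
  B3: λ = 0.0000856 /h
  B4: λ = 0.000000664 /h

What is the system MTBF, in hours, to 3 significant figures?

Series of exponential components: λ_sys = Σ λ_i
λ_sys = 0.000148 + 0.000188 + 0.0000856 + 0.000000664 = 4.2226e-04 /h
MTBF = 1 / λ_sys = 2370 h

2370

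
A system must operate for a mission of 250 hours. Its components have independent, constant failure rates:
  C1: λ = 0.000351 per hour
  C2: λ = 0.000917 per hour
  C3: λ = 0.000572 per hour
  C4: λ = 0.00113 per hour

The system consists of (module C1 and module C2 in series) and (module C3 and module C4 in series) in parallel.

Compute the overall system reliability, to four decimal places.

R(C1) = exp(−0.000351 × 250) = 0.915990
R(C2) = exp(−0.000917 × 250) = 0.795130
R(C3) = exp(−0.000572 × 250) = 0.866754
R(C4) = exp(−0.00113 × 250) = 0.753897
Series (C1 and C2): 0.915990 × 0.795130 = 0.728331
Series (C3 and C4): 0.866754 × 0.753897 = 0.653443
Parallel ([0.728331] and [0.653443]): 1 − (1 − 0.728331)(1 − 0.653443) = 0.9059

0.9059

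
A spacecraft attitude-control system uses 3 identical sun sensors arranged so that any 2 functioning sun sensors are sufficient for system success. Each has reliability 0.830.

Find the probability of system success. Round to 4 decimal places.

R = Σ_{i=2}^{3} C(3,i) p^i (1−p)^{3−i} with p = 0.830
C(3,2)·0.830^2·0.170^1 = 0.351339
C(3,3)·0.830^3·0.170^0 = 0.571787
Sum = 0.9231

0.9231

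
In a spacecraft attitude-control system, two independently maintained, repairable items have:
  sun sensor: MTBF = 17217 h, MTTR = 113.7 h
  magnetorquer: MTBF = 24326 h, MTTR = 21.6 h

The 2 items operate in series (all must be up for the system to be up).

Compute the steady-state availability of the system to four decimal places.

A(sun sensor) = MTBF/(MTBF+MTTR) = 17217/(17217+113.7) = 0.993439
A(magnetorquer) = MTBF/(MTBF+MTTR) = 24326/(24326+21.6) = 0.999113
Series availability: 0.993439 × 0.999113 = 0.9926

0.9926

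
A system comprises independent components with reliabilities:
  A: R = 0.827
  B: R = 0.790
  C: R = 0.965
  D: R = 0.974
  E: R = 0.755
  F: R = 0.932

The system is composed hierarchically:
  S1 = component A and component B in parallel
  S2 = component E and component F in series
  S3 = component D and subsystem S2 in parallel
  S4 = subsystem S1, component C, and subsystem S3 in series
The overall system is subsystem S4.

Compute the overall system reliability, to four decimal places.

Parallel (A and B): 1 − (1 − 0.827000)(1 − 0.790000) = 0.963670
Series (E and F): 0.755000 × 0.932000 = 0.703660
Parallel (D and [0.703660]): 1 − (1 − 0.974000)(1 − 0.703660) = 0.992295
Series ([0.963670], C, and [0.992295]): 0.963670 × 0.965000 × 0.992295 = 0.9228

0.9228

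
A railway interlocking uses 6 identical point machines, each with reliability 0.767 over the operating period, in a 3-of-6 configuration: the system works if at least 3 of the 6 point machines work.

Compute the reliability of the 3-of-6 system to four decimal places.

0.9707

R = Σ_{i=3}^{6} C(6,i) p^i (1−p)^{6−i} with p = 0.767
C(6,3)·0.767^3·0.233^3 = 0.114152
C(6,4)·0.767^4·0.233^2 = 0.281828
C(6,5)·0.767^5·0.233^1 = 0.371094
C(6,6)·0.767^6·0.233^0 = 0.203597
Sum = 0.9707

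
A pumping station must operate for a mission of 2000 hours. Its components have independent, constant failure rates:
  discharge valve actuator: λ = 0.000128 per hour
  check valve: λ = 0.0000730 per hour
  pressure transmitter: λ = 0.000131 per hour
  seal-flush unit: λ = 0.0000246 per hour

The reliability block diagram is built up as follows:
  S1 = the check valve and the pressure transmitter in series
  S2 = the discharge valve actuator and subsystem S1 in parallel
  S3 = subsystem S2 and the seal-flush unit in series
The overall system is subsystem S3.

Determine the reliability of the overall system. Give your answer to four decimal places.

R(discharge valve actuator) = exp(−0.000128 × 2000) = 0.774142
R(check valve) = exp(−0.0000730 × 2000) = 0.864158
R(pressure transmitter) = exp(−0.000131 × 2000) = 0.769511
R(seal-flush unit) = exp(−0.0000246 × 2000) = 0.951991
Series (check valve and pressure transmitter): 0.864158 × 0.769511 = 0.664979
Parallel (discharge valve actuator and [0.664979]): 1 − (1 − 0.774142)(1 − 0.664979) = 0.924333
Series ([0.924333] and seal-flush unit): 0.924333 × 0.951991 = 0.8800

0.8800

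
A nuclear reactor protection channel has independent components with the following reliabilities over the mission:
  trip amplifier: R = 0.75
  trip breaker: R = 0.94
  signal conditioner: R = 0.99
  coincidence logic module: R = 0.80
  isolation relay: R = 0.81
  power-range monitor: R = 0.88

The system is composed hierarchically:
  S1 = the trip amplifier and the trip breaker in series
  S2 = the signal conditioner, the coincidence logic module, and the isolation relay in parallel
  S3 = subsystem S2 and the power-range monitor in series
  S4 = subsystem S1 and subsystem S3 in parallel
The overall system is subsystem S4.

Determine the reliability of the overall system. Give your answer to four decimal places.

0.9645

Series (trip amplifier and trip breaker): 0.750000 × 0.940000 = 0.705000
Parallel (signal conditioner, coincidence logic module, and isolation relay): 1 − (1 − 0.990000)(1 − 0.800000)(1 − 0.810000) = 0.999620
Series ([0.999620] and power-range monitor): 0.999620 × 0.880000 = 0.879666
Parallel ([0.705000] and [0.879666]): 1 − (1 − 0.705000)(1 − 0.879666) = 0.9645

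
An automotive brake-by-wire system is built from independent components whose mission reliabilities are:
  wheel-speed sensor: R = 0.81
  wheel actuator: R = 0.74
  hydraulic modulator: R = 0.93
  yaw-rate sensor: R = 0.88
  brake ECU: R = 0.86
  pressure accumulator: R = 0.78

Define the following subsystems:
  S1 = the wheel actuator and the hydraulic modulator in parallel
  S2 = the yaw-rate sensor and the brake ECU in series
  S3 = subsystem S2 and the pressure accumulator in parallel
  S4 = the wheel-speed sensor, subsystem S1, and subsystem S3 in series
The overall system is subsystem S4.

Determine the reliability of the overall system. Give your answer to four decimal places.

0.7527

Parallel (wheel actuator and hydraulic modulator): 1 − (1 − 0.740000)(1 − 0.930000) = 0.981800
Series (yaw-rate sensor and brake ECU): 0.880000 × 0.860000 = 0.756800
Parallel ([0.756800] and pressure accumulator): 1 − (1 − 0.756800)(1 − 0.780000) = 0.946496
Series (wheel-speed sensor, [0.981800], and [0.946496]): 0.810000 × 0.981800 × 0.946496 = 0.7527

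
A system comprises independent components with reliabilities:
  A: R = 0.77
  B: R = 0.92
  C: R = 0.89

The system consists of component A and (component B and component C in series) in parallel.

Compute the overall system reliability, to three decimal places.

Series (B and C): 0.92000 × 0.89000 = 0.81880
Parallel (A and [0.81880]): 1 − (1 − 0.77000)(1 − 0.81880) = 0.958

0.958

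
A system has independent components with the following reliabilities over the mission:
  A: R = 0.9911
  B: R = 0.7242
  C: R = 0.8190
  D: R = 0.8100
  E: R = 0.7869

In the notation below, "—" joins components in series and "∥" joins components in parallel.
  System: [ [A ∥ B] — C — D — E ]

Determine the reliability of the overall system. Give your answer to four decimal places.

Parallel (A and B): 1 − (1 − 0.991100)(1 − 0.724200) = 0.997545
Series ([0.997545], C, D, and E): 0.997545 × 0.819000 × 0.810000 × 0.786900 = 0.5207

0.5207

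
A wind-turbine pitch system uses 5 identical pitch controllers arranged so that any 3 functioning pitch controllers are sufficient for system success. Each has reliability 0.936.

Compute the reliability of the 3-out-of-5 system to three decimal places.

0.998

R = Σ_{i=3}^{5} C(5,i) p^i (1−p)^{5−i} with p = 0.936
C(5,3)·0.936^3·0.064^2 = 0.03359
C(5,4)·0.936^4·0.064^1 = 0.24561
C(5,5)·0.936^5·0.064^0 = 0.71842
Sum = 0.998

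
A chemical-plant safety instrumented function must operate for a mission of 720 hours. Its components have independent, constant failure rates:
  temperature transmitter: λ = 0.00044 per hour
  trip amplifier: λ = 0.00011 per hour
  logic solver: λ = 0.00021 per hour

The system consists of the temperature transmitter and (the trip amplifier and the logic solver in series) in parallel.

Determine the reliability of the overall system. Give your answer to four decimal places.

0.9441

R(temperature transmitter) = exp(−0.00044 × 720) = 0.728476
R(trip amplifier) = exp(−0.00011 × 720) = 0.923855
R(logic solver) = exp(−0.00021 × 720) = 0.859676
Series (trip amplifier and logic solver): 0.923855 × 0.859676 = 0.794216
Parallel (temperature transmitter and [0.794216]): 1 − (1 − 0.728476)(1 − 0.794216) = 0.9441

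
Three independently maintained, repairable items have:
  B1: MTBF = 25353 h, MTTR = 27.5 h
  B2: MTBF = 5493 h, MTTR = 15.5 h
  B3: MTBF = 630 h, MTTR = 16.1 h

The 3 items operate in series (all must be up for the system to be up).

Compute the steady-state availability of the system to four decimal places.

A(B1) = MTBF/(MTBF+MTTR) = 25353/(25353+27.5) = 0.998916
A(B2) = MTBF/(MTBF+MTTR) = 5493/(5493+15.5) = 0.997186
A(B3) = MTBF/(MTBF+MTTR) = 630/(630+16.1) = 0.975081
Series availability: 0.998916 × 0.997186 × 0.975081 = 0.9713

0.9713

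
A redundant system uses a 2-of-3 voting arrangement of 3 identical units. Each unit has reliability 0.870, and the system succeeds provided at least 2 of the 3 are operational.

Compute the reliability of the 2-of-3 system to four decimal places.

R = Σ_{i=2}^{3} C(3,i) p^i (1−p)^{3−i} with p = 0.870
C(3,2)·0.870^2·0.130^1 = 0.295191
C(3,3)·0.870^3·0.130^0 = 0.658503
Sum = 0.9537

0.9537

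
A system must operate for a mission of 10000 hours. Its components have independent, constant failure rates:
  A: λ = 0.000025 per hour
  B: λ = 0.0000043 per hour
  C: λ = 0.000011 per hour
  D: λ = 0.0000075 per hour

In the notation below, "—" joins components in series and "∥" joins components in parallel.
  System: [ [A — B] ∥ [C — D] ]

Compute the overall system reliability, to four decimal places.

0.9571

R(A) = exp(−0.000025 × 10000) = 0.778801
R(B) = exp(−0.0000043 × 10000) = 0.957911
R(C) = exp(−0.000011 × 10000) = 0.895834
R(D) = exp(−0.0000075 × 10000) = 0.927743
Series (A and B): 0.778801 × 0.957911 = 0.746022
Series (C and D): 0.895834 × 0.927743 = 0.831104
Parallel ([0.746022] and [0.831104]): 1 − (1 − 0.746022)(1 − 0.831104) = 0.9571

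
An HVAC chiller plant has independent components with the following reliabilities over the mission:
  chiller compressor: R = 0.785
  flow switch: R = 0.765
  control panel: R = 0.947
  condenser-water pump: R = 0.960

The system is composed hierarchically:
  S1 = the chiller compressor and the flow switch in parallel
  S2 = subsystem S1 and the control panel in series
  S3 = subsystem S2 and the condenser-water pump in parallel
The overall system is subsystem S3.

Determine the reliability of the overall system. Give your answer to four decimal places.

0.9960

Parallel (chiller compressor and flow switch): 1 − (1 − 0.785000)(1 − 0.765000) = 0.949475
Series ([0.949475] and control panel): 0.949475 × 0.947000 = 0.899153
Parallel ([0.899153] and condenser-water pump): 1 − (1 − 0.899153)(1 − 0.960000) = 0.9960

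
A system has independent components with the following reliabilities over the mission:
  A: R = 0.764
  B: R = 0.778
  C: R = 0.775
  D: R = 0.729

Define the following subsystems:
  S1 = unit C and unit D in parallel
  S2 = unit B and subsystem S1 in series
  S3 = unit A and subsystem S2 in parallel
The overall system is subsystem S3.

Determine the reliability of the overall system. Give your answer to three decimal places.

Parallel (C and D): 1 − (1 − 0.77500)(1 − 0.72900) = 0.93903
Series (B and [0.93903]): 0.77800 × 0.93903 = 0.73057
Parallel (A and [0.73057]): 1 − (1 − 0.76400)(1 − 0.73057) = 0.936

0.936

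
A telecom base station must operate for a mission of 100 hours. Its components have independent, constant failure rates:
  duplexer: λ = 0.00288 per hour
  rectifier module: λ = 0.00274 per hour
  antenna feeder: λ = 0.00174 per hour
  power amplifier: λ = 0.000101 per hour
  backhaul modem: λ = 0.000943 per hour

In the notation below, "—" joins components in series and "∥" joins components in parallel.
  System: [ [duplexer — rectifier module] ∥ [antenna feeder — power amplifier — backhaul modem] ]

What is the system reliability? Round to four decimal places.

0.8955

R(duplexer) = exp(−0.00288 × 100) = 0.749762
R(rectifier module) = exp(−0.00274 × 100) = 0.760332
R(antenna feeder) = exp(−0.00174 × 100) = 0.840297
R(power amplifier) = exp(−0.000101 × 100) = 0.989951
R(backhaul modem) = exp(−0.000943 × 100) = 0.910010
Series (duplexer and rectifier module): 0.749762 × 0.760332 = 0.570068
Series (antenna feeder, power amplifier, and backhaul modem): 0.840297 × 0.989951 × 0.910010 = 0.756994
Parallel ([0.570068] and [0.756994]): 1 − (1 − 0.570068)(1 − 0.756994) = 0.8955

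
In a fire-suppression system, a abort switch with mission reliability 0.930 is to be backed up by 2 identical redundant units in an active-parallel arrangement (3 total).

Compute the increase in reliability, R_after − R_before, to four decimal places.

R_before = 0.930
R_after = 1 − (1 − 0.930)^3 = 0.9997
ΔR = 0.9997 − 0.930 = 0.0697

0.0697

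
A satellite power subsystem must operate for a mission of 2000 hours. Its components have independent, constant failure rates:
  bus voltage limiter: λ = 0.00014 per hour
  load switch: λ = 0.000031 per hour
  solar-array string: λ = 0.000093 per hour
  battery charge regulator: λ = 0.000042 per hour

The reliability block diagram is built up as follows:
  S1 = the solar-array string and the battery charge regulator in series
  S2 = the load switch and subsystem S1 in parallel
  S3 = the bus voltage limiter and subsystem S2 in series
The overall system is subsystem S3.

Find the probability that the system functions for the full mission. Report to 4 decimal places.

R(bus voltage limiter) = exp(−0.00014 × 2000) = 0.755784
R(load switch) = exp(−0.000031 × 2000) = 0.939883
R(solar-array string) = exp(−0.000093 × 2000) = 0.830274
R(battery charge regulator) = exp(−0.000042 × 2000) = 0.919431
Series (solar-array string and battery charge regulator): 0.830274 × 0.919431 = 0.763380
Parallel (load switch and [0.763380]): 1 − (1 − 0.939883)(1 − 0.763380) = 0.985775
Series (bus voltage limiter and [0.985775]): 0.755784 × 0.985775 = 0.7450

0.7450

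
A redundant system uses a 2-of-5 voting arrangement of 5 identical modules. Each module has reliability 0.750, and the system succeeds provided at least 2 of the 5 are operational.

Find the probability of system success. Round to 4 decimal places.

R = Σ_{i=2}^{5} C(5,i) p^i (1−p)^{5−i} with p = 0.750
C(5,2)·0.750^2·0.250^3 = 0.087891
C(5,3)·0.750^3·0.250^2 = 0.263672
C(5,4)·0.750^4·0.250^1 = 0.395508
C(5,5)·0.750^5·0.250^0 = 0.237305
Sum = 0.9844

0.9844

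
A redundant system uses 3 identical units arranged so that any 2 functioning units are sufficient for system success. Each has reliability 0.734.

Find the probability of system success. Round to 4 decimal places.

0.8254

R = Σ_{i=2}^{3} C(3,i) p^i (1−p)^{3−i} with p = 0.734
C(3,2)·0.734^2·0.266^1 = 0.429927
C(3,3)·0.734^3·0.266^0 = 0.395447
Sum = 0.8254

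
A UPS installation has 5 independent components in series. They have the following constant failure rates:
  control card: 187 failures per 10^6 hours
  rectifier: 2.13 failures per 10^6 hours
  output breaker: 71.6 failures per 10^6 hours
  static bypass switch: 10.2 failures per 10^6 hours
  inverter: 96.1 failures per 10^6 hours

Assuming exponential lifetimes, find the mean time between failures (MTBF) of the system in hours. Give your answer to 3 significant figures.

2720

Series of exponential components: λ_sys = Σ λ_i
λ_sys = 0.000187 + 0.00000213 + 0.0000716 + 0.0000102 + 0.0000961 = 3.6703e-04 /h
MTBF = 1 / λ_sys = 2720 h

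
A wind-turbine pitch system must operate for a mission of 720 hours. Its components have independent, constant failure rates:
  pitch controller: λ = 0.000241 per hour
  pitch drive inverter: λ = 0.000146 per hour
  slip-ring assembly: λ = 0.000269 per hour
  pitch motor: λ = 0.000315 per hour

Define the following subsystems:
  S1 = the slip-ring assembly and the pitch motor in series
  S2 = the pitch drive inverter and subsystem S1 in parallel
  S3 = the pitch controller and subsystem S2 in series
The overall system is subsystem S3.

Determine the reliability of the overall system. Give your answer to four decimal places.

R(pitch controller) = exp(−0.000241 × 720) = 0.840700
R(pitch drive inverter) = exp(−0.000146 × 720) = 0.900216
R(slip-ring assembly) = exp(−0.000269 × 720) = 0.823922
R(pitch motor) = exp(−0.000315 × 720) = 0.797080
Series (slip-ring assembly and pitch motor): 0.823922 × 0.797080 = 0.656732
Parallel (pitch drive inverter and [0.656732]): 1 − (1 − 0.900216)(1 − 0.656732) = 0.965747
Series (pitch controller and [0.965747]): 0.840700 × 0.965747 = 0.8119

0.8119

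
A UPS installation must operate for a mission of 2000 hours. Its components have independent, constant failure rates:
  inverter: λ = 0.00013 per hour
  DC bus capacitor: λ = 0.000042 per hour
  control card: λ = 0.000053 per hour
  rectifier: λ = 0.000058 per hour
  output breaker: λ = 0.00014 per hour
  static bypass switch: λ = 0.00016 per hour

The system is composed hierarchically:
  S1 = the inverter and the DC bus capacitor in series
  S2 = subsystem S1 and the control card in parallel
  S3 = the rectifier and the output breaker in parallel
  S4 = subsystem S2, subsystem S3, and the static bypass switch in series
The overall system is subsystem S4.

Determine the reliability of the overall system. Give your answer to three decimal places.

0.686

R(inverter) = exp(−0.00013 × 2000) = 0.77105
R(DC bus capacitor) = exp(−0.000042 × 2000) = 0.91943
R(control card) = exp(−0.000053 × 2000) = 0.89942
R(rectifier) = exp(−0.000058 × 2000) = 0.89048
R(output breaker) = exp(−0.00014 × 2000) = 0.75578
R(static bypass switch) = exp(−0.00016 × 2000) = 0.72615
Series (inverter and DC bus capacitor): 0.77105 × 0.91943 = 0.70893
Parallel ([0.70893] and control card): 1 − (1 − 0.70893)(1 − 0.89942) = 0.97072
Parallel (rectifier and output breaker): 1 − (1 − 0.89048)(1 − 0.75578) = 0.97325
Series ([0.97072], [0.97325], and static bypass switch): 0.97072 × 0.97325 × 0.72615 = 0.686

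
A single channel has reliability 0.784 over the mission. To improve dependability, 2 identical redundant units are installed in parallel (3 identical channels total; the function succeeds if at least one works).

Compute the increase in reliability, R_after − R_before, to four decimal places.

0.2059

R_before = 0.784
R_after = 1 − (1 − 0.784)^3 = 0.9899
ΔR = 0.9899 − 0.784 = 0.2059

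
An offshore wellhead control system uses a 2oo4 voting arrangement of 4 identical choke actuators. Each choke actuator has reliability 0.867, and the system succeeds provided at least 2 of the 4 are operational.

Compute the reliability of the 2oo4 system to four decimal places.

R = Σ_{i=2}^{4} C(4,i) p^i (1−p)^{4−i} with p = 0.867
C(4,2)·0.867^2·0.133^2 = 0.079780
C(4,3)·0.867^3·0.133^1 = 0.346712
C(4,4)·0.867^4·0.133^0 = 0.565036
Sum = 0.9915

0.9915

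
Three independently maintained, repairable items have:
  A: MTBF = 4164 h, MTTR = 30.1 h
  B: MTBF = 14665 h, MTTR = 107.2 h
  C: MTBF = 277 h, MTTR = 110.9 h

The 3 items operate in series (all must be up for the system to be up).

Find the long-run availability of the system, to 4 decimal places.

A(A) = MTBF/(MTBF+MTTR) = 4164/(4164+30.1) = 0.992823
A(B) = MTBF/(MTBF+MTTR) = 14665/(14665+107.2) = 0.992743
A(C) = MTBF/(MTBF+MTTR) = 277/(277+110.9) = 0.714102
Series availability: 0.992823 × 0.992743 × 0.714102 = 0.7038

0.7038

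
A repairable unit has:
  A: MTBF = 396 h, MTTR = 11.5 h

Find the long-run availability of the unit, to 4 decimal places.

A(A) = MTBF/(MTBF+MTTR) = 396/(396+11.5) = 0.9718

0.9718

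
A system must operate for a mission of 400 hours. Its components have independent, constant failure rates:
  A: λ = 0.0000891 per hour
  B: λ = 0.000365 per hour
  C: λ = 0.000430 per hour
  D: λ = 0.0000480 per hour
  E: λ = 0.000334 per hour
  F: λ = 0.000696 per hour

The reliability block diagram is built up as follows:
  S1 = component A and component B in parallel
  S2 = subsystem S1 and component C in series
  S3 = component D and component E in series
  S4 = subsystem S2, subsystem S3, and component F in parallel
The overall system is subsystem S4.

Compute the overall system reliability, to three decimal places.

R(A) = exp(−0.0000891 × 400) = 0.96499
R(B) = exp(−0.000365 × 400) = 0.86416
R(C) = exp(−0.000430 × 400) = 0.84198
R(D) = exp(−0.0000480 × 400) = 0.98098
R(E) = exp(−0.000334 × 400) = 0.87494
R(F) = exp(−0.000696 × 400) = 0.75699
Parallel (A and B): 1 − (1 − 0.96499)(1 − 0.86416) = 0.99524
Series ([0.99524] and C): 0.99524 × 0.84198 = 0.83797
Series (D and E): 0.98098 × 0.87494 = 0.85830
Parallel ([0.83797], [0.85830], and F): 1 − (1 − 0.83797)(1 − 0.85830)(1 − 0.75699) = 0.994

0.994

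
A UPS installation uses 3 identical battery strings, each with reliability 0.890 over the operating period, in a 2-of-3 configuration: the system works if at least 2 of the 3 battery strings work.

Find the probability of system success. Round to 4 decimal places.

R = Σ_{i=2}^{3} C(3,i) p^i (1−p)^{3−i} with p = 0.890
C(3,2)·0.890^2·0.110^1 = 0.261393
C(3,3)·0.890^3·0.110^0 = 0.704969
Sum = 0.9664

0.9664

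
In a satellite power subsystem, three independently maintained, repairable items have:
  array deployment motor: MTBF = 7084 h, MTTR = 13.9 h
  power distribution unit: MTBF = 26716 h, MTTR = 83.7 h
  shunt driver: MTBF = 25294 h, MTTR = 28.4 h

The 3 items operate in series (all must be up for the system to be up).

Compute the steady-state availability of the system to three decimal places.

0.994

A(array deployment motor) = MTBF/(MTBF+MTTR) = 7084/(7084+13.9) = 0.998042
A(power distribution unit) = MTBF/(MTBF+MTTR) = 26716/(26716+83.7) = 0.996877
A(shunt driver) = MTBF/(MTBF+MTTR) = 25294/(25294+28.4) = 0.998878
Series availability: 0.998042 × 0.996877 × 0.998878 = 0.994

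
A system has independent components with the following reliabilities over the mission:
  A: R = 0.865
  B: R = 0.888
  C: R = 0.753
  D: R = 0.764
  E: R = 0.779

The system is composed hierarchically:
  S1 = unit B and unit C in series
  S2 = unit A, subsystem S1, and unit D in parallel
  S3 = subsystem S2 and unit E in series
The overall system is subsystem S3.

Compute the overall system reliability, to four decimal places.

Series (B and C): 0.888000 × 0.753000 = 0.668664
Parallel (A, [0.668664], and D): 1 − (1 − 0.865000)(1 − 0.668664)(1 − 0.764000) = 0.989444
Series ([0.989444] and E): 0.989444 × 0.779000 = 0.7708

0.7708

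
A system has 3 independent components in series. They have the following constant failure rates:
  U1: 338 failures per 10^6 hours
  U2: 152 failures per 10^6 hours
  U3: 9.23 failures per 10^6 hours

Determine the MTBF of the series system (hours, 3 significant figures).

2000

Series of exponential components: λ_sys = Σ λ_i
λ_sys = 0.000338 + 0.000152 + 0.00000923 = 4.9923e-04 /h
MTBF = 1 / λ_sys = 2000 h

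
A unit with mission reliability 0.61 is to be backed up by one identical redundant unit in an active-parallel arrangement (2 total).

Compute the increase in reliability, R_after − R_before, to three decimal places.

R_before = 0.61
R_after = 1 − (1 − 0.61)^2 = 0.848
ΔR = 0.848 − 0.61 = 0.238

0.238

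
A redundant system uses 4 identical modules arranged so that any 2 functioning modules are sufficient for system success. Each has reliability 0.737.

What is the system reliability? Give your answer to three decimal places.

0.942

R = Σ_{i=2}^{4} C(4,i) p^i (1−p)^{4−i} with p = 0.737
C(4,2)·0.737^2·0.263^2 = 0.22542
C(4,3)·0.737^3·0.263^1 = 0.42113
C(4,4)·0.737^4·0.263^0 = 0.29503
Sum = 0.942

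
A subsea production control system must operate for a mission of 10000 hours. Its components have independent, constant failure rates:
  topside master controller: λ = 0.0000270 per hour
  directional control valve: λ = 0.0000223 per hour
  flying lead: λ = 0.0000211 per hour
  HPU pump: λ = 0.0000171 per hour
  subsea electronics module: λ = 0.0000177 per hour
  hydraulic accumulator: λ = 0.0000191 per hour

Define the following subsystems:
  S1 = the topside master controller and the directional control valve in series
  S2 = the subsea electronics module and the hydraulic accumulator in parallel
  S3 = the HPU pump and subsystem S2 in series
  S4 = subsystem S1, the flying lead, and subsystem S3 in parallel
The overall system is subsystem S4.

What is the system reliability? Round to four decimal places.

R(topside master controller) = exp(−0.0000270 × 10000) = 0.763379
R(directional control valve) = exp(−0.0000223 × 10000) = 0.800115
R(flying lead) = exp(−0.0000211 × 10000) = 0.809774
R(HPU pump) = exp(−0.0000171 × 10000) = 0.842822
R(subsea electronics module) = exp(−0.0000177 × 10000) = 0.837780
R(hydraulic accumulator) = exp(−0.0000191 × 10000) = 0.826133
Series (topside master controller and directional control valve): 0.763379 × 0.800115 = 0.610791
Parallel (subsea electronics module and hydraulic accumulator): 1 − (1 − 0.837780)(1 − 0.826133) = 0.971795
Series (HPU pump and [0.971795]): 0.842822 × 0.971795 = 0.819050
Parallel ([0.610791], flying lead, and [0.819050]): 1 − (1 − 0.610791)(1 − 0.809774)(1 − 0.819050) = 0.9866

0.9866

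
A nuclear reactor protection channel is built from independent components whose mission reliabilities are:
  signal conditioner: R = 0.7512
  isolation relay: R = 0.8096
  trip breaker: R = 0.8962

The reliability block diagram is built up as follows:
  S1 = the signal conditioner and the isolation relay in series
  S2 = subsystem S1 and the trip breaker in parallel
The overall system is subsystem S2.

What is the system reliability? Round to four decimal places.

0.9593

Series (signal conditioner and isolation relay): 0.751200 × 0.809600 = 0.608172
Parallel ([0.608172] and trip breaker): 1 − (1 − 0.608172)(1 − 0.896200) = 0.9593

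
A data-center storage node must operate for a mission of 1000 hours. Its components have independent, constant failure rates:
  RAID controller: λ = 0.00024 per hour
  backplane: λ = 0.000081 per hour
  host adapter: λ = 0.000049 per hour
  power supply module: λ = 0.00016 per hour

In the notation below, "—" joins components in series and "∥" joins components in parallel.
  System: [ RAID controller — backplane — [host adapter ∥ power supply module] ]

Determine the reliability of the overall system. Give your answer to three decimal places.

R(RAID controller) = exp(−0.00024 × 1000) = 0.78663
R(backplane) = exp(−0.000081 × 1000) = 0.92219
R(host adapter) = exp(−0.000049 × 1000) = 0.95218
R(power supply module) = exp(−0.00016 × 1000) = 0.85214
Parallel (host adapter and power supply module): 1 − (1 − 0.95218)(1 − 0.85214) = 0.99293
Series (RAID controller, backplane, and [0.99293]): 0.78663 × 0.92219 × 0.99293 = 0.720

0.720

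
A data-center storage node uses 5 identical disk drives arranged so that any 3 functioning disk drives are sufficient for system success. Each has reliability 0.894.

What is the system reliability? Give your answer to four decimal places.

R = Σ_{i=3}^{5} C(5,i) p^i (1−p)^{5−i} with p = 0.894
C(5,3)·0.894^3·0.106^2 = 0.080283
C(5,4)·0.894^4·0.106^1 = 0.338552
C(5,5)·0.894^5·0.106^0 = 0.571068
Sum = 0.9899

0.9899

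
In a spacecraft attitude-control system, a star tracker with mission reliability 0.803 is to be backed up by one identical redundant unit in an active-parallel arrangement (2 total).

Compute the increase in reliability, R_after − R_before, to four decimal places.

0.1582

R_before = 0.803
R_after = 1 − (1 − 0.803)^2 = 0.9612
ΔR = 0.9612 − 0.803 = 0.1582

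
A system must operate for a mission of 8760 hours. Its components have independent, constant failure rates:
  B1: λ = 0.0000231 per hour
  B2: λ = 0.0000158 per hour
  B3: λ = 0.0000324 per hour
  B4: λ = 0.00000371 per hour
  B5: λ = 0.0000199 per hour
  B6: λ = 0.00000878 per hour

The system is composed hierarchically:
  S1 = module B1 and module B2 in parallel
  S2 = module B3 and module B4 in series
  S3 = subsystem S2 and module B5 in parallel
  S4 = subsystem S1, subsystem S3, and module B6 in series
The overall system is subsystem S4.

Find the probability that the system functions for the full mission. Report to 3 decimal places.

R(B1) = exp(−0.0000231 × 8760) = 0.81680
R(B2) = exp(−0.0000158 × 8760) = 0.87074
R(B3) = exp(−0.0000324 × 8760) = 0.75290
R(B4) = exp(−0.00000371 × 8760) = 0.96802
R(B5) = exp(−0.0000199 × 8760) = 0.84002
R(B6) = exp(−0.00000878 × 8760) = 0.92597
Parallel (B1 and B2): 1 − (1 − 0.81680)(1 − 0.87074) = 0.97632
Series (B3 and B4): 0.75290 × 0.96802 = 0.72882
Parallel ([0.72882] and B5): 1 − (1 − 0.72882)(1 − 0.84002) = 0.95662
Series ([0.97632], [0.95662], and B6): 0.97632 × 0.95662 × 0.92597 = 0.865

0.865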